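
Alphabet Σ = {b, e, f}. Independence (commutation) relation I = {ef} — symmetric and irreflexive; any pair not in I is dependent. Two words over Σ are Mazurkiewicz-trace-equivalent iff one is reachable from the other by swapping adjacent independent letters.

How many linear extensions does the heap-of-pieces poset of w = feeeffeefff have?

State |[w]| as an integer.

0(f) covers ∅
1(e) covers ∅
2(e) covers 1:e
3(e) covers 2:e
4(f) covers 0:f
5(f) covers 4:f
6(e) covers 3:e
7(e) covers 6:e
8(f) covers 5:f
9(f) covers 8:f
10(f) covers 9:f
floor of heap: 0:f, 1:e
completions by unplaced set U, small U first (add the entries for U minus each lowest piece of U):
  |U|=1: {7}:1  {10}:1
  |U|=2: {6,7}:1  {7,10}:2  {9,10}:1
  |U|=3: {3,6,7}:1  {6,7,10}:3  {7,9,10}:3  {8,9,10}:1
  |U|=4: {2,3,6,7}:1  {3,6,7,10}:4  {5,8,9,10}:1  {6,7,9,10}:6  {7,8,9,10}:4
  |U|=5: {1,2,3,6,7}:1  {2,3,6,7,10}:5  {3,6,7,9,10}:10  {4,5,8,9,10}:1  {5,7,8,9,10}:5  {6,7,8,9,10}:10
  |U|=6: {0,4,5,8,9,10}:1  {1,2,3,6,7,10}:6  {2,3,6,7,9,10}:15  {3,6,7,8,9,10}:20  {4,5,7,8,9,10}:6  {5,6,7,8,9,10}:15
  |U|=7: {0,4,5,7,8,9,10}:7  {1,2,3,6,7,9,10}:21  {2,3,6,7,8,9,10}:35  {3,5,6,7,8,9,10}:35  {4,5,6,7,8,9,10}:21
  |U|=8: {0,4,5,6,7,8,9,10}:28  {1,2,3,6,7,8,9,10}:56  {2,3,5,6,7,8,9,10}:70  {3,4,5,6,7,8,9,10}:56
  |U|=9: {0,3,4,5,6,7,8,9,10}:84  {1,2,3,5,6,7,8,9,10}:126  {2,3,4,5,6,7,8,9,10}:126
  start at 0(f): 252
  start at 1(e): 210
sum over floor = 462

462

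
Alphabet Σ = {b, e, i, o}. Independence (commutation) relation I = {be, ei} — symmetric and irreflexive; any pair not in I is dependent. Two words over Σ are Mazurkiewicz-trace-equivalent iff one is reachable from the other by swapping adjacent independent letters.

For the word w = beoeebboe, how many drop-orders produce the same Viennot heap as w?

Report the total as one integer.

12

piece 0:b — minimal
piece 1:e — minimal
piece 2:o rests on {0:b, 1:e}
piece 3:e rests on {2:o}
piece 4:e rests on {3:e}
piece 5:b rests on {2:o}
piece 6:b rests on {5:b}
piece 7:o rests on {4:e, 6:b}
piece 8:e rests on {7:o}
minimal pieces: {0:b, 1:e}
ways to finish when only these pieces remain (= sum over removing one remaining piece with nothing left below it):
  1 left: {8}→1
  2 left: {7,8}→1
  3 left: {4,7,8}→1  {6,7,8}→1
  4 left: {3,4,7,8}→1  {4,6,7,8}→2  {5,6,7,8}→1
  5 left: {3,4,6,7,8}→3  {4,5,6,7,8}→3
  6 left: {3,4,5,6,7,8}→6
  7 left: {2,3,4,5,6,7,8}→6
  placing 0:b first → 6 extensions
  placing 1:e first → 6 extensions
total linear extensions = 12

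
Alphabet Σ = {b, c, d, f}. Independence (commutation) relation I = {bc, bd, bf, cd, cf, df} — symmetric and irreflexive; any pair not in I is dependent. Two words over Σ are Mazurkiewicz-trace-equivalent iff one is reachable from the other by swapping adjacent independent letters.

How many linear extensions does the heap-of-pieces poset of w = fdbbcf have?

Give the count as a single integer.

piece 0:f — minimal
piece 1:d — minimal
piece 2:b — minimal
piece 3:b rests on {2:b}
piece 4:c — minimal
piece 5:f rests on {0:f}
minimal pieces: {0:f, 1:d, 2:b, 4:c}
ways to finish when only these pieces remain (= sum over removing one remaining piece with nothing left below it):
  1 left: {1}→1  {3}→1  {4}→1  {5}→1
  2 left: {0,5}→1  {1,3}→2  {1,4}→2  {1,5}→2  {2,3}→1  {3,4}→2  {3,5}→2  {4,5}→2
  3 left: {0,1,5}→3  {0,3,5}→3  {0,4,5}→3  {1,2,3}→3  {1,3,4}→6  {1,3,5}→6  {1,4,5}→6  {2,3,4}→3  {2,3,5}→3  {3,4,5}→6
  4 left: {0,1,3,5}→12  {0,1,4,5}→12  {0,2,3,5}→6  {0,3,4,5}→12  {1,2,3,4}→12  {1,2,3,5}→12  {1,3,4,5}→24  {2,3,4,5}→12
  placing 0:f first → 60 extensions
  placing 1:d first → 30 extensions
  placing 2:b first → 60 extensions
  placing 4:c first → 30 extensions
total linear extensions = 180

180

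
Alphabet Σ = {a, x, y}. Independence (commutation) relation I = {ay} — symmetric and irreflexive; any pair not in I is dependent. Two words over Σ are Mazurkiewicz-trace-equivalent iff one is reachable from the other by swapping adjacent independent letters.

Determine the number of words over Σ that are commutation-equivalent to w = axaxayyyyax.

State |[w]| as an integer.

#0=a has no predecessor
#1=x depends on [0:a]
#2=a depends on [1:x]
#3=x depends on [2:a]
#4=a depends on [3:x]
#5=y depends on [3:x]
#6=y depends on [5:y]
#7=y depends on [6:y]
#8=y depends on [7:y]
#9=a depends on [4:a]
#10=x depends on [8:y, 9:a]
sources: [0:a]
N(rest) = Σ N(rest − s) over sources s of rest; N(one piece) = 1:
  size 1 → [10]=1
  size 2 → [8,10]=1  [9,10]=1
  size 3 → [4,9,10]=1  [7,8,10]=1  [8,9,10]=2
  size 4 → [4,8,9,10]=3  [6,7,8,10]=1  [7,8,9,10]=3
  size 5 → [4,7,8,9,10]=6  [5,6,7,8,10]=1  [6,7,8,9,10]=4
  size 6 → [4,6,7,8,9,10]=10  [5,6,7,8,9,10]=5
  size 7 → [4,5,6,7,8,9,10]=15
  size 8 → [3,4,5,6,7,8,9,10]=15
  size 9 → [2,3,4,5,6,7,8,9,10]=15
  first=0(a) contributes 15

15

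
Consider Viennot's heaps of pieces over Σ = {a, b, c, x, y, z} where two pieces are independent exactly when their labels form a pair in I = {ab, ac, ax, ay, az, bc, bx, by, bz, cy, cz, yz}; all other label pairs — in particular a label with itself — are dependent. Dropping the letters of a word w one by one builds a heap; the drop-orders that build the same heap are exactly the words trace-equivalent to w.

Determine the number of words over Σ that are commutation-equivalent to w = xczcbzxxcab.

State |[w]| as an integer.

drop 0:x onto floor
drop 1:c onto {0:x}
drop 2:z onto {0:x}
drop 3:c onto {1:c}
drop 4:b onto floor
drop 5:z onto {2:z}
drop 6:x onto {3:c, 5:z}
drop 7:x onto {6:x}
drop 8:c onto {7:x}
drop 9:a onto floor
drop 10:b onto {4:b}
ground layer = {0:x, 4:b, 9:a}
drop-orders for the pieces not yet dropped (sum over which currently-grounded one goes next):
  1 to go: {8} 1  {9} 1  {10} 1
  2 to go: {4,10} 1  {7,8} 1  {8,9} 2  {8,10} 2  {9,10} 2
  3 to go: {4,8,10} 3  {4,9,10} 3  {6,7,8} 1  {7,8,9} 3  {7,8,10} 3  {8,9,10} 6
  4 to go: {3,6,7,8} 1  {4,7,8,10} 6  {4,8,9,10} 12  {5,6,7,8} 1  {6,7,8,9} 4  {6,7,8,10} 4  {7,8,9,10} 12
  5 to go: {1,3,6,7,8} 1  {2,5,6,7,8} 1  {3,5,6,7,8} 2  {3,6,7,8,9} 5  {3,6,7,8,10} 5  {4,6,7,8,10} 10  {4,7,8,9,10} 30  {5,6,7,8,9} 5  {5,6,7,8,10} 5  {6,7,8,9,10} 20
  6 to go: {1,3,5,6,7,8} 3  {1,3,6,7,8,9} 6  {1,3,6,7,8,10} 6  {2,3,5,6,7,8} 3  {2,5,6,7,8,9} 6  {2,5,6,7,8,10} 6  {3,4,6,7,8,10} 15  {3,5,6,7,8,9} 12  {3,5,6,7,8,10} 12  {3,6,7,8,9,10} 30  {4,5,6,7,8,10} 15  {4,6,7,8,9,10} 60  {5,6,7,8,9,10} 30
  7 to go: {1,2,3,5,6,7,8} 6  {1,3,4,6,7,8,10} 21  {1,3,5,6,7,8,9} 21  {1,3,5,6,7,8,10} 21  {1,3,6,7,8,9,10} 42  {2,3,5,6,7,8,9} 21  {2,3,5,6,7,8,10} 21  {2,4,5,6,7,8,10} 21  {2,5,6,7,8,9,10} 42  {3,4,5,6,7,8,10} 42  {3,4,6,7,8,9,10} 105  {3,5,6,7,8,9,10} 84  {4,5,6,7,8,9,10} 105
  8 to go: {0,1,2,3,5,6,7,8} 6  {1,2,3,5,6,7,8,9} 48  {1,2,3,5,6,7,8,10} 48  {1,3,4,5,6,7,8,10} 84  {1,3,4,6,7,8,9,10} 168  {1,3,5,6,7,8,9,10} 168  {2,3,4,5,6,7,8,10} 84  {2,3,5,6,7,8,9,10} 168  {2,4,5,6,7,8,9,10} 168  {3,4,5,6,7,8,9,10} 336
  9 to go: {0,1,2,3,5,6,7,8,9} 54  {0,1,2,3,5,6,7,8,10} 54  {1,2,3,4,5,6,7,8,10} 216  {1,2,3,5,6,7,8,9,10} 432  {1,3,4,5,6,7,8,9,10} 756  {2,3,4,5,6,7,8,9,10} 756
  if 0:x drops first: 2160 orders
  if 4:b drops first: 540 orders
  if 9:a drops first: 270 orders
heap linearizations: 2970

2970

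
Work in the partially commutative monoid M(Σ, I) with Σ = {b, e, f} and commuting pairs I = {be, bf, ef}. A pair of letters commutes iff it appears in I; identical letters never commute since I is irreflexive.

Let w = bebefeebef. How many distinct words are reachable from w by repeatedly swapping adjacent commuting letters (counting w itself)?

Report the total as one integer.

piece 0:b — minimal
piece 1:e — minimal
piece 2:b rests on {0:b}
piece 3:e rests on {1:e}
piece 4:f — minimal
piece 5:e rests on {3:e}
piece 6:e rests on {5:e}
piece 7:b rests on {2:b}
piece 8:e rests on {6:e}
piece 9:f rests on {4:f}
minimal pieces: {0:b, 1:e, 4:f}
ways to finish when only these pieces remain (= sum over removing one remaining piece with nothing left below it):
  1 left: {7}→1  {8}→1  {9}→1
  2 left: {2,7}→1  {4,9}→1  {6,8}→1  {7,8}→2  {7,9}→2  {8,9}→2
  3 left: {0,2,7}→1  {2,7,8}→3  {2,7,9}→3  {4,7,9}→3  {4,8,9}→3  {5,6,8}→1  {6,7,8}→3  {6,8,9}→3  {7,8,9}→6
  4 left: {0,2,7,8}→4  {0,2,7,9}→4  {2,4,7,9}→6  {2,6,7,8}→6  {2,7,8,9}→12  {3,5,6,8}→1  {4,6,8,9}→6  {4,7,8,9}→12  {5,6,7,8}→4  {5,6,8,9}→4  {6,7,8,9}→12
  5 left: {0,2,4,7,9}→10  {0,2,6,7,8}→10  {0,2,7,8,9}→20  {1,3,5,6,8}→1  {2,4,7,8,9}→30  {2,5,6,7,8}→10  {2,6,7,8,9}→30  {3,5,6,7,8}→5  {3,5,6,8,9}→5  {4,5,6,8,9}→10  {4,6,7,8,9}→30  {5,6,7,8,9}→20
  6 left: {0,2,4,7,8,9}→60  {0,2,5,6,7,8}→20  {0,2,6,7,8,9}→60  {1,3,5,6,7,8}→6  {1,3,5,6,8,9}→6  {2,3,5,6,7,8}→15  {2,4,6,7,8,9}→90  {2,5,6,7,8,9}→60  {3,4,5,6,8,9}→15  {3,5,6,7,8,9}→30  {4,5,6,7,8,9}→60
  7 left: {0,2,3,5,6,7,8}→35  {0,2,4,6,7,8,9}→210  {0,2,5,6,7,8,9}→140  {1,2,3,5,6,7,8}→21  {1,3,4,5,6,8,9}→21  {1,3,5,6,7,8,9}→42  {2,3,5,6,7,8,9}→105  {2,4,5,6,7,8,9}→210  {3,4,5,6,7,8,9}→105
  8 left: {0,1,2,3,5,6,7,8}→56  {0,2,3,5,6,7,8,9}→280  {0,2,4,5,6,7,8,9}→560  {1,2,3,5,6,7,8,9}→168  {1,3,4,5,6,7,8,9}→168  {2,3,4,5,6,7,8,9}→420
  placing 0:b first → 756 extensions
  placing 1:e first → 1260 extensions
  placing 4:f first → 504 extensions
total linear extensions = 2520

2520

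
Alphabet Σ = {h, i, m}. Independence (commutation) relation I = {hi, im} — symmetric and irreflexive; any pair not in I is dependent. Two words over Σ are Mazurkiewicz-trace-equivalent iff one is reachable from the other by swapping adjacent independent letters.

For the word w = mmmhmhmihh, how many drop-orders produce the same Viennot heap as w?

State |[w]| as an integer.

10

piece 0:m — minimal
piece 1:m rests on {0:m}
piece 2:m rests on {1:m}
piece 3:h rests on {2:m}
piece 4:m rests on {3:h}
piece 5:h rests on {4:m}
piece 6:m rests on {5:h}
piece 7:i — minimal
piece 8:h rests on {6:m}
piece 9:h rests on {8:h}
minimal pieces: {0:m, 7:i}
ways to finish when only these pieces remain (= sum over removing one remaining piece with nothing left below it):
  1 left: {7}→1  {9}→1
  2 left: {7,9}→2  {8,9}→1
  3 left: {6,8,9}→1  {7,8,9}→3
  4 left: {5,6,8,9}→1  {6,7,8,9}→4
  5 left: {4,5,6,8,9}→1  {5,6,7,8,9}→5
  6 left: {3,4,5,6,8,9}→1  {4,5,6,7,8,9}→6
  7 left: {2,3,4,5,6,8,9}→1  {3,4,5,6,7,8,9}→7
  8 left: {1,2,3,4,5,6,8,9}→1  {2,3,4,5,6,7,8,9}→8
  placing 0:m first → 9 extensions
  placing 7:i first → 1 extensions
total linear extensions = 10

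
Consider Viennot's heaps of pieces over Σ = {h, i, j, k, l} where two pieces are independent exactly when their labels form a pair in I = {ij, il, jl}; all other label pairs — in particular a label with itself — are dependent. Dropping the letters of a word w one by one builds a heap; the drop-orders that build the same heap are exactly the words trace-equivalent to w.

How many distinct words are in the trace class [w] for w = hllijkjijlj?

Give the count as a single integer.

#0=h has no predecessor
#1=l depends on [0:h]
#2=l depends on [1:l]
#3=i depends on [0:h]
#4=j depends on [0:h]
#5=k depends on [2:l, 3:i, 4:j]
#6=j depends on [5:k]
#7=i depends on [5:k]
#8=j depends on [6:j]
#9=l depends on [5:k]
#10=j depends on [8:j]
sources: [0:h]
N(rest) = Σ N(rest − s) over sources s of rest; N(one piece) = 1:
  size 1 → [7]=1  [9]=1  [10]=1
  size 2 → [7,9]=2  [7,10]=2  [8,10]=1  [9,10]=2
  size 3 → [6,8,10]=1  [7,8,10]=3  [7,9,10]=6  [8,9,10]=3
  size 4 → [6,7,8,10]=4  [6,8,9,10]=4  [7,8,9,10]=12
  size 5 → [6,7,8,9,10]=20
  size 6 → [5,6,7,8,9,10]=20
  size 7 → [2,5,6,7,8,9,10]=20  [3,5,6,7,8,9,10]=20  [4,5,6,7,8,9,10]=20
  size 8 → [1,2,5,6,7,8,9,10]=20  [2,3,5,6,7,8,9,10]=40  [2,4,5,6,7,8,9,10]=40  [3,4,5,6,7,8,9,10]=40
  size 9 → [1,2,3,5,6,7,8,9,10]=60  [1,2,4,5,6,7,8,9,10]=60  [2,3,4,5,6,7,8,9,10]=120
  first=0(h) contributes 240

240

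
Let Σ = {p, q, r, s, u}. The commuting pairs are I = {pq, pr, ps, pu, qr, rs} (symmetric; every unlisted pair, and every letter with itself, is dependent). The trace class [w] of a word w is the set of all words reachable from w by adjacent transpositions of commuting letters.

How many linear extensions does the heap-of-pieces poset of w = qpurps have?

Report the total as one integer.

30

#0=q has no predecessor
#1=p has no predecessor
#2=u depends on [0:q]
#3=r depends on [2:u]
#4=p depends on [1:p]
#5=s depends on [2:u]
sources: [0:q, 1:p]
N(rest) = Σ N(rest − s) over sources s of rest; N(one piece) = 1:
  size 1 → [3]=1  [4]=1  [5]=1
  size 2 → [1,4]=1  [3,4]=2  [3,5]=2  [4,5]=2
  size 3 → [1,3,4]=3  [1,4,5]=3  [2,3,5]=2  [3,4,5]=6
  size 4 → [0,2,3,5]=2  [1,3,4,5]=12  [2,3,4,5]=8
  first=0(q) contributes 20
  first=1(p) contributes 10
|[w]| = 30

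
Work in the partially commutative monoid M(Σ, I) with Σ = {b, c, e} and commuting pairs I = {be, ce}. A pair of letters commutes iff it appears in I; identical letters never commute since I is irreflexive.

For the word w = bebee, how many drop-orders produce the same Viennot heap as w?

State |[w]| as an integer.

#0=b has no predecessor
#1=e has no predecessor
#2=b depends on [0:b]
#3=e depends on [1:e]
#4=e depends on [3:e]
sources: [0:b, 1:e]
N(rest) = Σ N(rest − s) over sources s of rest; N(one piece) = 1:
  size 1 → [2]=1  [4]=1
  size 2 → [0,2]=1  [2,4]=2  [3,4]=1
  size 3 → [0,2,4]=3  [1,3,4]=1  [2,3,4]=3
  first=0(b) contributes 4
  first=1(e) contributes 6
|[w]| = 10

10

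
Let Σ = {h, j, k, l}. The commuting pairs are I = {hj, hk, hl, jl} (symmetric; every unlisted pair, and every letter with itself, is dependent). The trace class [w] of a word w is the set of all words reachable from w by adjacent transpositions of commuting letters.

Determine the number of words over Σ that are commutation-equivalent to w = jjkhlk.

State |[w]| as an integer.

6

piece 0:j — minimal
piece 1:j rests on {0:j}
piece 2:k rests on {1:j}
piece 3:h — minimal
piece 4:l rests on {2:k}
piece 5:k rests on {4:l}
minimal pieces: {0:j, 3:h}
ways to finish when only these pieces remain (= sum over removing one remaining piece with nothing left below it):
  1 left: {3}→1  {5}→1
  2 left: {3,5}→2  {4,5}→1
  3 left: {2,4,5}→1  {3,4,5}→3
  4 left: {1,2,4,5}→1  {2,3,4,5}→4
  placing 0:j first → 5 extensions
  placing 3:h first → 1 extensions
total linear extensions = 6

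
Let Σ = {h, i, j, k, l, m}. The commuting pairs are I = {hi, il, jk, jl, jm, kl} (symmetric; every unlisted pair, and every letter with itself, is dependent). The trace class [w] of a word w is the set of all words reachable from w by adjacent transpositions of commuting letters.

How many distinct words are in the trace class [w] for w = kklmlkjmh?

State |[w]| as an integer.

0(k) covers ∅
1(k) covers 0:k
2(l) covers ∅
3(m) covers 1:k, 2:l
4(l) covers 3:m
5(k) covers 3:m
6(j) covers ∅
7(m) covers 4:l, 5:k
8(h) covers 6:j, 7:m
floor of heap: 0:k, 2:l, 6:j
completions by unplaced set U, small U first (add the entries for U minus each lowest piece of U):
  |U|=1: {8}:1
  |U|=2: {6,8}:1  {7,8}:1
  |U|=3: {4,7,8}:1  {5,7,8}:1  {6,7,8}:2
  |U|=4: {4,5,7,8}:2  {4,6,7,8}:3  {5,6,7,8}:3
  |U|=5: {3,4,5,7,8}:2  {4,5,6,7,8}:8
  |U|=6: {1,3,4,5,7,8}:2  {2,3,4,5,7,8}:2  {3,4,5,6,7,8}:10
  |U|=7: {0,1,3,4,5,7,8}:2  {1,2,3,4,5,7,8}:4  {1,3,4,5,6,7,8}:12  {2,3,4,5,6,7,8}:12
  start at 0(k): 28
  start at 2(l): 14
  start at 6(j): 6
sum over floor = 48

48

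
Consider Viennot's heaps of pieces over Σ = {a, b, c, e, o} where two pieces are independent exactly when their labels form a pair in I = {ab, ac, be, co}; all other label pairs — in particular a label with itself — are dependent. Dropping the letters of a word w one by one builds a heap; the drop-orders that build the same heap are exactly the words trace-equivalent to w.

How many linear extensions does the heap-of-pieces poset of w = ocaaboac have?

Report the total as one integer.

#0=o has no predecessor
#1=c has no predecessor
#2=a depends on [0:o]
#3=a depends on [2:a]
#4=b depends on [0:o, 1:c]
#5=o depends on [3:a, 4:b]
#6=a depends on [5:o]
#7=c depends on [4:b]
sources: [0:o, 1:c]
N(rest) = Σ N(rest − s) over sources s of rest; N(one piece) = 1:
  size 1 → [6]=1  [7]=1
  size 2 → [5,6]=1  [6,7]=2
  size 3 → [3,5,6]=1  [5,6,7]=3
  size 4 → [2,3,5,6]=1  [3,5,6,7]=4  [4,5,6,7]=3
  size 5 → [1,4,5,6,7]=3  [2,3,5,6,7]=5  [3,4,5,6,7]=7
  size 6 → [1,3,4,5,6,7]=10  [2,3,4,5,6,7]=12
  first=0(o) contributes 22
  first=1(c) contributes 12
|[w]| = 34

34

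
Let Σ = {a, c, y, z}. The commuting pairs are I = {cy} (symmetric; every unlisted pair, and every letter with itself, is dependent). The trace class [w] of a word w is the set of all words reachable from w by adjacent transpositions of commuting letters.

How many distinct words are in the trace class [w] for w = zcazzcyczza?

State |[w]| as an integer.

0(z) covers ∅
1(c) covers 0:z
2(a) covers 1:c
3(z) covers 2:a
4(z) covers 3:z
5(c) covers 4:z
6(y) covers 4:z
7(c) covers 5:c
8(z) covers 6:y, 7:c
9(z) covers 8:z
10(a) covers 9:z
floor of heap: 0:z
completions by unplaced set U, small U first (add the entries for U minus each lowest piece of U):
  |U|=1: {10}:1
  |U|=2: {9,10}:1
  |U|=3: {8,9,10}:1
  |U|=4: {6,8,9,10}:1  {7,8,9,10}:1
  |U|=5: {5,7,8,9,10}:1  {6,7,8,9,10}:2
  |U|=6: {5,6,7,8,9,10}:3
  |U|=7: {4,5,6,7,8,9,10}:3
  |U|=8: {3,4,5,6,7,8,9,10}:3
  |U|=9: {2,3,4,5,6,7,8,9,10}:3
  start at 0(z): 3

3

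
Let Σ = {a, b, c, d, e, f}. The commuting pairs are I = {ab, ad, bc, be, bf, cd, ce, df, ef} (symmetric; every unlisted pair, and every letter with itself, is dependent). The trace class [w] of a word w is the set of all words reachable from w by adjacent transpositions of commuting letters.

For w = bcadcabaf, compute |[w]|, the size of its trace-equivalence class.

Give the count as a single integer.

84

0(b) covers ∅
1(c) covers ∅
2(a) covers 1:c
3(d) covers 0:b
4(c) covers 2:a
5(a) covers 4:c
6(b) covers 3:d
7(a) covers 5:a
8(f) covers 7:a
floor of heap: 0:b, 1:c
completions by unplaced set U, small U first (add the entries for U minus each lowest piece of U):
  |U|=1: {6}:1  {8}:1
  |U|=2: {3,6}:1  {6,8}:2  {7,8}:1
  |U|=3: {0,3,6}:1  {3,6,8}:3  {5,7,8}:1  {6,7,8}:3
  |U|=4: {0,3,6,8}:4  {3,6,7,8}:6  {4,5,7,8}:1  {5,6,7,8}:4
  |U|=5: {0,3,6,7,8}:10  {2,4,5,7,8}:1  {3,5,6,7,8}:10  {4,5,6,7,8}:5
  |U|=6: {0,3,5,6,7,8}:20  {1,2,4,5,7,8}:1  {2,4,5,6,7,8}:6  {3,4,5,6,7,8}:15
  |U|=7: {0,3,4,5,6,7,8}:35  {1,2,4,5,6,7,8}:7  {2,3,4,5,6,7,8}:21
  start at 0(b): 28
  start at 1(c): 56
sum over floor = 84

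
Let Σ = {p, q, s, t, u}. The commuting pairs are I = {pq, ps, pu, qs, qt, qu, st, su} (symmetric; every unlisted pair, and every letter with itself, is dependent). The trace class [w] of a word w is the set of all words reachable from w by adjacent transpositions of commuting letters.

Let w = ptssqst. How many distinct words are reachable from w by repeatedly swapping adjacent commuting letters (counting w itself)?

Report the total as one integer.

drop 0:p onto floor
drop 1:t onto {0:p}
drop 2:s onto floor
drop 3:s onto {2:s}
drop 4:q onto floor
drop 5:s onto {3:s}
drop 6:t onto {1:t}
ground layer = {0:p, 2:s, 4:q}
drop-orders for the pieces not yet dropped (sum over which currently-grounded one goes next):
  1 to go: {4} 1  {5} 1  {6} 1
  2 to go: {1,6} 1  {3,5} 1  {4,5} 2  {4,6} 2  {5,6} 2
  3 to go: {0,1,6} 1  {1,4,6} 3  {1,5,6} 3  {2,3,5} 1  {3,4,5} 3  {3,5,6} 3  {4,5,6} 6
  4 to go: {0,1,4,6} 4  {0,1,5,6} 4  {1,3,5,6} 6  {1,4,5,6} 12  {2,3,4,5} 4  {2,3,5,6} 4  {3,4,5,6} 12
  5 to go: {0,1,3,5,6} 10  {0,1,4,5,6} 20  {1,2,3,5,6} 10  {1,3,4,5,6} 30  {2,3,4,5,6} 20
  if 0:p drops first: 60 orders
  if 2:s drops first: 60 orders
  if 4:q drops first: 20 orders
heap linearizations: 140

140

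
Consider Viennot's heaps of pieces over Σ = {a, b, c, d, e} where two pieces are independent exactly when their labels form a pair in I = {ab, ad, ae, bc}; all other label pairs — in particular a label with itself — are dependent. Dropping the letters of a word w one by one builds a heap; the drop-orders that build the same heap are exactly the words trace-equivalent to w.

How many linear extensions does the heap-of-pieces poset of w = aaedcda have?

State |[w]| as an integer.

0(a) covers ∅
1(a) covers 0:a
2(e) covers ∅
3(d) covers 2:e
4(c) covers 1:a, 3:d
5(d) covers 4:c
6(a) covers 4:c
floor of heap: 0:a, 2:e
completions by unplaced set U, small U first (add the entries for U minus each lowest piece of U):
  |U|=1: {5}:1  {6}:1
  |U|=2: {5,6}:2
  |U|=3: {4,5,6}:2
  |U|=4: {1,4,5,6}:2  {3,4,5,6}:2
  |U|=5: {0,1,4,5,6}:2  {1,3,4,5,6}:4  {2,3,4,5,6}:2
  start at 0(a): 6
  start at 2(e): 6
sum over floor = 12

12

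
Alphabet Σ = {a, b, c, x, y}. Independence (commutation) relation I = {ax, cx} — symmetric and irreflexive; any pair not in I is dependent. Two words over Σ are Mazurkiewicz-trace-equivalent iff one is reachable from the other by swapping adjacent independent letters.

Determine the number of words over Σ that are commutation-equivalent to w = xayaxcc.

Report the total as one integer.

#0=x has no predecessor
#1=a has no predecessor
#2=y depends on [0:x, 1:a]
#3=a depends on [2:y]
#4=x depends on [2:y]
#5=c depends on [3:a]
#6=c depends on [5:c]
sources: [0:x, 1:a]
N(rest) = Σ N(rest − s) over sources s of rest; N(one piece) = 1:
  size 1 → [4]=1  [6]=1
  size 2 → [4,6]=2  [5,6]=1
  size 3 → [3,5,6]=1  [4,5,6]=3
  size 4 → [3,4,5,6]=4
  size 5 → [2,3,4,5,6]=4
  first=0(x) contributes 4
  first=1(a) contributes 4
|[w]| = 8

8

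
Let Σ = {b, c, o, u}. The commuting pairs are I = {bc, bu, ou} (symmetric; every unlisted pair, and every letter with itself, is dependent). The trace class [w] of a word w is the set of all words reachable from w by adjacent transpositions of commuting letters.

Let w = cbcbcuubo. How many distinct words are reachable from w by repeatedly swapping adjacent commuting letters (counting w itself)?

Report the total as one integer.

111

#0=c has no predecessor
#1=b has no predecessor
#2=c depends on [0:c]
#3=b depends on [1:b]
#4=c depends on [2:c]
#5=u depends on [4:c]
#6=u depends on [5:u]
#7=b depends on [3:b]
#8=o depends on [4:c, 7:b]
sources: [0:c, 1:b]
N(rest) = Σ N(rest − s) over sources s of rest; N(one piece) = 1:
  size 1 → [6]=1  [8]=1
  size 2 → [5,6]=1  [6,8]=2  [7,8]=1
  size 3 → [3,7,8]=1  [5,6,8]=3  [6,7,8]=3
  size 4 → [1,3,7,8]=1  [3,6,7,8]=4  [4,5,6,8]=3  [5,6,7,8]=6
  size 5 → [1,3,6,7,8]=5  [2,4,5,6,8]=3  [3,5,6,7,8]=10  [4,5,6,7,8]=9
  size 6 → [0,2,4,5,6,8]=3  [1,3,5,6,7,8]=15  [2,4,5,6,7,8]=12  [3,4,5,6,7,8]=19
  size 7 → [0,2,4,5,6,7,8]=15  [1,3,4,5,6,7,8]=34  [2,3,4,5,6,7,8]=31
  first=0(c) contributes 65
  first=1(b) contributes 46
|[w]| = 111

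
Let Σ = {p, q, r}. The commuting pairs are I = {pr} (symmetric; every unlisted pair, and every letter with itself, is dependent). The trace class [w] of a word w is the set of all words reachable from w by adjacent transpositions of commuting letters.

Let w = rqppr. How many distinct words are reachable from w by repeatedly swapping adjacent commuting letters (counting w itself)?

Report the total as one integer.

piece 0:r — minimal
piece 1:q rests on {0:r}
piece 2:p rests on {1:q}
piece 3:p rests on {2:p}
piece 4:r rests on {1:q}
minimal pieces: {0:r}
ways to finish when only these pieces remain (= sum over removing one remaining piece with nothing left below it):
  1 left: {3}→1  {4}→1
  2 left: {2,3}→1  {3,4}→2
  3 left: {2,3,4}→3
  placing 0:r first → 3 extensions

3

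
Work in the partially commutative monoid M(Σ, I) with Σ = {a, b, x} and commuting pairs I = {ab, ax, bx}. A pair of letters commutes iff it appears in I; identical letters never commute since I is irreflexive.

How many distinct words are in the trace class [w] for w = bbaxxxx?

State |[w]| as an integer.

#0=b has no predecessor
#1=b depends on [0:b]
#2=a has no predecessor
#3=x has no predecessor
#4=x depends on [3:x]
#5=x depends on [4:x]
#6=x depends on [5:x]
sources: [0:b, 2:a, 3:x]
N(rest) = Σ N(rest − s) over sources s of rest; N(one piece) = 1:
  size 1 → [1]=1  [2]=1  [6]=1
  size 2 → [0,1]=1  [1,2]=2  [1,6]=2  [2,6]=2  [5,6]=1
  size 3 → [0,1,2]=3  [0,1,6]=3  [1,2,6]=6  [1,5,6]=3  [2,5,6]=3  [4,5,6]=1
  size 4 → [0,1,2,6]=12  [0,1,5,6]=6  [1,2,5,6]=12  [1,4,5,6]=4  [2,4,5,6]=4  [3,4,5,6]=1
  size 5 → [0,1,2,5,6]=30  [0,1,4,5,6]=10  [1,2,4,5,6]=20  [1,3,4,5,6]=5  [2,3,4,5,6]=5
  first=0(b) contributes 30
  first=2(a) contributes 15
  first=3(x) contributes 60
|[w]| = 105

105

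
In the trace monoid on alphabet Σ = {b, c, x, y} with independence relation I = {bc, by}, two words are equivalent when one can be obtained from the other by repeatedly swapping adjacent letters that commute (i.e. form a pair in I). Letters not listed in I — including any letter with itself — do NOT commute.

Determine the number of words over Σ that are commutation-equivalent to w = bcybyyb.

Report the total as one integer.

#0=b has no predecessor
#1=c has no predecessor
#2=y depends on [1:c]
#3=b depends on [0:b]
#4=y depends on [2:y]
#5=y depends on [4:y]
#6=b depends on [3:b]
sources: [0:b, 1:c]
N(rest) = Σ N(rest − s) over sources s of rest; N(one piece) = 1:
  size 1 → [5]=1  [6]=1
  size 2 → [3,6]=1  [4,5]=1  [5,6]=2
  size 3 → [0,3,6]=1  [2,4,5]=1  [3,5,6]=3  [4,5,6]=3
  size 4 → [0,3,5,6]=4  [1,2,4,5]=1  [2,4,5,6]=4  [3,4,5,6]=6
  size 5 → [0,3,4,5,6]=10  [1,2,4,5,6]=5  [2,3,4,5,6]=10
  first=0(b) contributes 15
  first=1(c) contributes 20
|[w]| = 35

35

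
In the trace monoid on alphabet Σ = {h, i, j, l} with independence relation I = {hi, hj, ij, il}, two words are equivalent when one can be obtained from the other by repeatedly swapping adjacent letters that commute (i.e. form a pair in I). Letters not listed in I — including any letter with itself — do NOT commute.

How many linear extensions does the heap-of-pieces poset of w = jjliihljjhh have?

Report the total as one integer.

330

0(j) covers ∅
1(j) covers 0:j
2(l) covers 1:j
3(i) covers ∅
4(i) covers 3:i
5(h) covers 2:l
6(l) covers 5:h
7(j) covers 6:l
8(j) covers 7:j
9(h) covers 6:l
10(h) covers 9:h
floor of heap: 0:j, 3:i
completions by unplaced set U, small U first (add the entries for U minus each lowest piece of U):
  |U|=1: {4}:1  {8}:1  {10}:1
  |U|=2: {3,4}:1  {4,8}:2  {4,10}:2  {7,8}:1  {8,10}:2  {9,10}:1
  |U|=3: {3,4,8}:3  {3,4,10}:3  {4,7,8}:3  {4,8,10}:6  {4,9,10}:3  {7,8,10}:3  {8,9,10}:3
  |U|=4: {3,4,7,8}:6  {3,4,8,10}:12  {3,4,9,10}:6  {4,7,8,10}:12  {4,8,9,10}:12  {7,8,9,10}:6
  |U|=5: {3,4,7,8,10}:30  {3,4,8,9,10}:30  {4,7,8,9,10}:30  {6,7,8,9,10}:6
  |U|=6: {3,4,7,8,9,10}:90  {4,6,7,8,9,10}:36  {5,6,7,8,9,10}:6
  |U|=7: {2,5,6,7,8,9,10}:6  {3,4,6,7,8,9,10}:126  {4,5,6,7,8,9,10}:42
  |U|=8: {1,2,5,6,7,8,9,10}:6  {2,4,5,6,7,8,9,10}:48  {3,4,5,6,7,8,9,10}:168
  |U|=9: {0,1,2,5,6,7,8,9,10}:6  {1,2,4,5,6,7,8,9,10}:54  {2,3,4,5,6,7,8,9,10}:216
  start at 0(j): 270
  start at 3(i): 60
sum over floor = 330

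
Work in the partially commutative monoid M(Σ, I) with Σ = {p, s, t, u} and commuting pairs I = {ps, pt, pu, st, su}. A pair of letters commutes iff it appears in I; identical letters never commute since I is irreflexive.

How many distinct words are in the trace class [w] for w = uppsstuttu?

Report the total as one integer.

#0=u has no predecessor
#1=p has no predecessor
#2=p depends on [1:p]
#3=s has no predecessor
#4=s depends on [3:s]
#5=t depends on [0:u]
#6=u depends on [5:t]
#7=t depends on [6:u]
#8=t depends on [7:t]
#9=u depends on [8:t]
sources: [0:u, 1:p, 3:s]
N(rest) = Σ N(rest − s) over sources s of rest; N(one piece) = 1:
  size 1 → [2]=1  [4]=1  [9]=1
  size 2 → [1,2]=1  [2,4]=2  [2,9]=2  [3,4]=1  [4,9]=2  [8,9]=1
  size 3 → [1,2,4]=3  [1,2,9]=3  [2,3,4]=3  [2,4,9]=6  [2,8,9]=3  [3,4,9]=3  [4,8,9]=3  [7,8,9]=1
  size 4 → [1,2,3,4]=6  [1,2,4,9]=12  [1,2,8,9]=6  [2,3,4,9]=12  [2,4,8,9]=12  [2,7,8,9]=4  [3,4,8,9]=6  [4,7,8,9]=4  [6,7,8,9]=1
  size 5 → [1,2,3,4,9]=30  [1,2,4,8,9]=30  [1,2,7,8,9]=10  [2,3,4,8,9]=30  [2,4,7,8,9]=20  [2,6,7,8,9]=5  [3,4,7,8,9]=10  [4,6,7,8,9]=5  [5,6,7,8,9]=1
  size 6 → [0,5,6,7,8,9]=1  [1,2,3,4,8,9]=90  [1,2,4,7,8,9]=60  [1,2,6,7,8,9]=15  [2,3,4,7,8,9]=60  [2,4,6,7,8,9]=30  [2,5,6,7,8,9]=6  [3,4,6,7,8,9]=15  [4,5,6,7,8,9]=6
  size 7 → [0,2,5,6,7,8,9]=7  [0,4,5,6,7,8,9]=7  [1,2,3,4,7,8,9]=210  [1,2,4,6,7,8,9]=105  [1,2,5,6,7,8,9]=21  [2,3,4,6,7,8,9]=105  [2,4,5,6,7,8,9]=42  [3,4,5,6,7,8,9]=21
  size 8 → [0,1,2,5,6,7,8,9]=28  [0,2,4,5,6,7,8,9]=56  [0,3,4,5,6,7,8,9]=28  [1,2,3,4,6,7,8,9]=420  [1,2,4,5,6,7,8,9]=168  [2,3,4,5,6,7,8,9]=168
  first=0(u) contributes 756
  first=1(p) contributes 252
  first=3(s) contributes 252
|[w]| = 1260

1260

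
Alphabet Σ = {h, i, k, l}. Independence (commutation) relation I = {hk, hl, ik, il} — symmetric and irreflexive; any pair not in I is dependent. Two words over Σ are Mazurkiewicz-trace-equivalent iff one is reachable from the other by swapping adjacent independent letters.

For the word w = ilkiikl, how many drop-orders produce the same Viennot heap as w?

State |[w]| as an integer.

35

piece 0:i — minimal
piece 1:l — minimal
piece 2:k rests on {1:l}
piece 3:i rests on {0:i}
piece 4:i rests on {3:i}
piece 5:k rests on {2:k}
piece 6:l rests on {5:k}
minimal pieces: {0:i, 1:l}
ways to finish when only these pieces remain (= sum over removing one remaining piece with nothing left below it):
  1 left: {4}→1  {6}→1
  2 left: {3,4}→1  {4,6}→2  {5,6}→1
  3 left: {0,3,4}→1  {2,5,6}→1  {3,4,6}→3  {4,5,6}→3
  4 left: {0,3,4,6}→4  {1,2,5,6}→1  {2,4,5,6}→4  {3,4,5,6}→6
  5 left: {0,3,4,5,6}→10  {1,2,4,5,6}→5  {2,3,4,5,6}→10
  placing 0:i first → 15 extensions
  placing 1:l first → 20 extensions
total linear extensions = 35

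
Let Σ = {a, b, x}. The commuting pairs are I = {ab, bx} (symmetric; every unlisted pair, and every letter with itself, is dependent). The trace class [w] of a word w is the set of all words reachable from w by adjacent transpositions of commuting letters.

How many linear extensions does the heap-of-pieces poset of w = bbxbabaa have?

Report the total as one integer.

#0=b has no predecessor
#1=b depends on [0:b]
#2=x has no predecessor
#3=b depends on [1:b]
#4=a depends on [2:x]
#5=b depends on [3:b]
#6=a depends on [4:a]
#7=a depends on [6:a]
sources: [0:b, 2:x]
N(rest) = Σ N(rest − s) over sources s of rest; N(one piece) = 1:
  size 1 → [5]=1  [7]=1
  size 2 → [3,5]=1  [5,7]=2  [6,7]=1
  size 3 → [1,3,5]=1  [3,5,7]=3  [4,6,7]=1  [5,6,7]=3
  size 4 → [0,1,3,5]=1  [1,3,5,7]=4  [2,4,6,7]=1  [3,5,6,7]=6  [4,5,6,7]=4
  size 5 → [0,1,3,5,7]=5  [1,3,5,6,7]=10  [2,4,5,6,7]=5  [3,4,5,6,7]=10
  size 6 → [0,1,3,5,6,7]=15  [1,3,4,5,6,7]=20  [2,3,4,5,6,7]=15
  first=0(b) contributes 35
  first=2(x) contributes 35
|[w]| = 70

70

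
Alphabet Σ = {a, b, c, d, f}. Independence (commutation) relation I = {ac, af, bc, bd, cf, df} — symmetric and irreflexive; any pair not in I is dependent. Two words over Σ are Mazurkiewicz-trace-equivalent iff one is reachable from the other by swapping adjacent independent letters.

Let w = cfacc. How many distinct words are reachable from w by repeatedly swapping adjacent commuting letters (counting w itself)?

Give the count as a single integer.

0(c) covers ∅
1(f) covers ∅
2(a) covers ∅
3(c) covers 0:c
4(c) covers 3:c
floor of heap: 0:c, 1:f, 2:a
completions by unplaced set U, small U first (add the entries for U minus each lowest piece of U):
  |U|=1: {1}:1  {2}:1  {4}:1
  |U|=2: {1,2}:2  {1,4}:2  {2,4}:2  {3,4}:1
  |U|=3: {0,3,4}:1  {1,2,4}:6  {1,3,4}:3  {2,3,4}:3
  start at 0(c): 12
  start at 1(f): 4
  start at 2(a): 4
sum over floor = 20

20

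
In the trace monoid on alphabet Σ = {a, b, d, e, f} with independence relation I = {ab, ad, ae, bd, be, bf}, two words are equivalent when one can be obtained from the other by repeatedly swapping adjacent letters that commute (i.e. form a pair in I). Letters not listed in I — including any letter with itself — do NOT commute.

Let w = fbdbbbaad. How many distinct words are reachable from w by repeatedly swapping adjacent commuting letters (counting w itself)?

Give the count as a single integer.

#0=f has no predecessor
#1=b has no predecessor
#2=d depends on [0:f]
#3=b depends on [1:b]
#4=b depends on [3:b]
#5=b depends on [4:b]
#6=a depends on [0:f]
#7=a depends on [6:a]
#8=d depends on [2:d]
sources: [0:f, 1:b]
N(rest) = Σ N(rest − s) over sources s of rest; N(one piece) = 1:
  size 1 → [5]=1  [7]=1  [8]=1
  size 2 → [2,8]=1  [4,5]=1  [5,7]=2  [5,8]=2  [6,7]=1  [7,8]=2
  size 3 → [2,5,8]=3  [2,7,8]=3  [3,4,5]=1  [4,5,7]=3  [4,5,8]=3  [5,6,7]=3  [5,7,8]=6  [6,7,8]=3
  size 4 → [1,3,4,5]=1  [2,4,5,8]=6  [2,5,7,8]=12  [2,6,7,8]=6  [3,4,5,7]=4  [3,4,5,8]=4  [4,5,6,7]=6  [4,5,7,8]=12  [5,6,7,8]=12
  size 5 → [0,2,6,7,8]=6  [1,3,4,5,7]=5  [1,3,4,5,8]=5  [2,3,4,5,8]=10  [2,4,5,7,8]=30  [2,5,6,7,8]=30  [3,4,5,6,7]=10  [3,4,5,7,8]=20  [4,5,6,7,8]=30
  size 6 → [0,2,5,6,7,8]=36  [1,2,3,4,5,8]=15  [1,3,4,5,6,7]=15  [1,3,4,5,7,8]=30  [2,3,4,5,7,8]=60  [2,4,5,6,7,8]=90  [3,4,5,6,7,8]=60
  size 7 → [0,2,4,5,6,7,8]=126  [1,2,3,4,5,7,8]=105  [1,3,4,5,6,7,8]=105  [2,3,4,5,6,7,8]=210
  first=0(f) contributes 420
  first=1(b) contributes 336
|[w]| = 756

756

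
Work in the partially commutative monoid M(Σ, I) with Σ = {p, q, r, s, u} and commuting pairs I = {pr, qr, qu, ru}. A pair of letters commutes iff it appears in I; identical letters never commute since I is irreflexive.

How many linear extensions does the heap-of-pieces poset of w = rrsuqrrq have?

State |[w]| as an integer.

30

drop 0:r onto floor
drop 1:r onto {0:r}
drop 2:s onto {1:r}
drop 3:u onto {2:s}
drop 4:q onto {2:s}
drop 5:r onto {2:s}
drop 6:r onto {5:r}
drop 7:q onto {4:q}
ground layer = {0:r}
drop-orders for the pieces not yet dropped (sum over which currently-grounded one goes next):
  1 to go: {3} 1  {6} 1  {7} 1
  2 to go: {3,6} 2  {3,7} 2  {4,7} 1  {5,6} 1  {6,7} 2
  3 to go: {3,4,7} 3  {3,5,6} 3  {3,6,7} 6  {4,6,7} 3  {5,6,7} 3
  4 to go: {3,4,6,7} 12  {3,5,6,7} 12  {4,5,6,7} 6
  5 to go: {3,4,5,6,7} 30
  6 to go: {2,3,4,5,6,7} 30
  if 0:r drops first: 30 orders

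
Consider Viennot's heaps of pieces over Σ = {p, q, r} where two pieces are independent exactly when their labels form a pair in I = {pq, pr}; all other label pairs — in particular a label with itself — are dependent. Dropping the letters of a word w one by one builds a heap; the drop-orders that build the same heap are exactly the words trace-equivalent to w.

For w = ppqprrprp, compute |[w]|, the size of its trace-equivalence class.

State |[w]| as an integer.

0(p) covers ∅
1(p) covers 0:p
2(q) covers ∅
3(p) covers 1:p
4(r) covers 2:q
5(r) covers 4:r
6(p) covers 3:p
7(r) covers 5:r
8(p) covers 6:p
floor of heap: 0:p, 2:q
completions by unplaced set U, small U first (add the entries for U minus each lowest piece of U):
  |U|=1: {7}:1  {8}:1
  |U|=2: {5,7}:1  {6,8}:1  {7,8}:2
  |U|=3: {3,6,8}:1  {4,5,7}:1  {5,7,8}:3  {6,7,8}:3
  |U|=4: {1,3,6,8}:1  {2,4,5,7}:1  {3,6,7,8}:4  {4,5,7,8}:4  {5,6,7,8}:6
  |U|=5: {0,1,3,6,8}:1  {1,3,6,7,8}:5  {2,4,5,7,8}:5  {3,5,6,7,8}:10  {4,5,6,7,8}:10
  |U|=6: {0,1,3,6,7,8}:6  {1,3,5,6,7,8}:15  {2,4,5,6,7,8}:15  {3,4,5,6,7,8}:20
  |U|=7: {0,1,3,5,6,7,8}:21  {1,3,4,5,6,7,8}:35  {2,3,4,5,6,7,8}:35
  start at 0(p): 70
  start at 2(q): 56
sum over floor = 126

126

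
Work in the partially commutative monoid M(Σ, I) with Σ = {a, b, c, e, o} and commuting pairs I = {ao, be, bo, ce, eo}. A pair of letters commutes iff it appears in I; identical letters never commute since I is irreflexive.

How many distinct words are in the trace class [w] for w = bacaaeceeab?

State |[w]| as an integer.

#0=b has no predecessor
#1=a depends on [0:b]
#2=c depends on [1:a]
#3=a depends on [2:c]
#4=a depends on [3:a]
#5=e depends on [4:a]
#6=c depends on [4:a]
#7=e depends on [5:e]
#8=e depends on [7:e]
#9=a depends on [6:c, 8:e]
#10=b depends on [9:a]
sources: [0:b]
N(rest) = Σ N(rest − s) over sources s of rest; N(one piece) = 1:
  size 1 → [10]=1
  size 2 → [9,10]=1
  size 3 → [6,9,10]=1  [8,9,10]=1
  size 4 → [6,8,9,10]=2  [7,8,9,10]=1
  size 5 → [5,7,8,9,10]=1  [6,7,8,9,10]=3
  size 6 → [5,6,7,8,9,10]=4
  size 7 → [4,5,6,7,8,9,10]=4
  size 8 → [3,4,5,6,7,8,9,10]=4
  size 9 → [2,3,4,5,6,7,8,9,10]=4
  first=0(b) contributes 4

4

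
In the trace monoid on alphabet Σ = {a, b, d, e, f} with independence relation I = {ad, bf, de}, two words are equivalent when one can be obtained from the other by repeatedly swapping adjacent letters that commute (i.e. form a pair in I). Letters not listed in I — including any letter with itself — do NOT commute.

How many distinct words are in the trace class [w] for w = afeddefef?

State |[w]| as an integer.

piece 0:a — minimal
piece 1:f rests on {0:a}
piece 2:e rests on {1:f}
piece 3:d rests on {1:f}
piece 4:d rests on {3:d}
piece 5:e rests on {2:e}
piece 6:f rests on {4:d, 5:e}
piece 7:e rests on {6:f}
piece 8:f rests on {7:e}
minimal pieces: {0:a}
ways to finish when only these pieces remain (= sum over removing one remaining piece with nothing left below it):
  1 left: {8}→1
  2 left: {7,8}→1
  3 left: {6,7,8}→1
  4 left: {4,6,7,8}→1  {5,6,7,8}→1
  5 left: {2,5,6,7,8}→1  {3,4,6,7,8}→1  {4,5,6,7,8}→2
  6 left: {2,4,5,6,7,8}→3  {3,4,5,6,7,8}→3
  7 left: {2,3,4,5,6,7,8}→6
  placing 0:a first → 6 extensions

6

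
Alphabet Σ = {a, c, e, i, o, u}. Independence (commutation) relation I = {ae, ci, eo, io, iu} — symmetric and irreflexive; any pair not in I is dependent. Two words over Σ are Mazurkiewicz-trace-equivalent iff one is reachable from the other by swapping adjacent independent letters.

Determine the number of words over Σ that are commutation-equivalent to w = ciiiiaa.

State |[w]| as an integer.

#0=c has no predecessor
#1=i has no predecessor
#2=i depends on [1:i]
#3=i depends on [2:i]
#4=i depends on [3:i]
#5=a depends on [0:c, 4:i]
#6=a depends on [5:a]
sources: [0:c, 1:i]
N(rest) = Σ N(rest − s) over sources s of rest; N(one piece) = 1:
  size 1 → [6]=1
  size 2 → [5,6]=1
  size 3 → [0,5,6]=1  [4,5,6]=1
  size 4 → [0,4,5,6]=2  [3,4,5,6]=1
  size 5 → [0,3,4,5,6]=3  [2,3,4,5,6]=1
  first=0(c) contributes 1
  first=1(i) contributes 4
|[w]| = 5

5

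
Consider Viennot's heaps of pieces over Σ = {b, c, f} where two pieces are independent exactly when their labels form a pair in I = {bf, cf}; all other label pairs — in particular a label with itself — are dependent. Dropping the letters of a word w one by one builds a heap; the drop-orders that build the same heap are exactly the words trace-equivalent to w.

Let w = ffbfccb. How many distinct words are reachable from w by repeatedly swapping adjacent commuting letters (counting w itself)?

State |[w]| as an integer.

piece 0:f — minimal
piece 1:f rests on {0:f}
piece 2:b — minimal
piece 3:f rests on {1:f}
piece 4:c rests on {2:b}
piece 5:c rests on {4:c}
piece 6:b rests on {5:c}
minimal pieces: {0:f, 2:b}
ways to finish when only these pieces remain (= sum over removing one remaining piece with nothing left below it):
  1 left: {3}→1  {6}→1
  2 left: {1,3}→1  {3,6}→2  {5,6}→1
  3 left: {0,1,3}→1  {1,3,6}→3  {3,5,6}→3  {4,5,6}→1
  4 left: {0,1,3,6}→4  {1,3,5,6}→6  {2,4,5,6}→1  {3,4,5,6}→4
  5 left: {0,1,3,5,6}→10  {1,3,4,5,6}→10  {2,3,4,5,6}→5
  placing 0:f first → 15 extensions
  placing 2:b first → 20 extensions
total linear extensions = 35

35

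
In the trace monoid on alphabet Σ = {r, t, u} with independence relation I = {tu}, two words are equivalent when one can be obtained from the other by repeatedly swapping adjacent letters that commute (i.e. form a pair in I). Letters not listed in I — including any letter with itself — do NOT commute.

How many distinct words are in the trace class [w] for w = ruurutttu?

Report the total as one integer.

piece 0:r — minimal
piece 1:u rests on {0:r}
piece 2:u rests on {1:u}
piece 3:r rests on {2:u}
piece 4:u rests on {3:r}
piece 5:t rests on {3:r}
piece 6:t rests on {5:t}
piece 7:t rests on {6:t}
piece 8:u rests on {4:u}
minimal pieces: {0:r}
ways to finish when only these pieces remain (= sum over removing one remaining piece with nothing left below it):
  1 left: {7}→1  {8}→1
  2 left: {4,8}→1  {6,7}→1  {7,8}→2
  3 left: {4,7,8}→3  {5,6,7}→1  {6,7,8}→3
  4 left: {4,6,7,8}→6  {5,6,7,8}→4
  5 left: {4,5,6,7,8}→10
  6 left: {3,4,5,6,7,8}→10
  7 left: {2,3,4,5,6,7,8}→10
  placing 0:r first → 10 extensions

10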